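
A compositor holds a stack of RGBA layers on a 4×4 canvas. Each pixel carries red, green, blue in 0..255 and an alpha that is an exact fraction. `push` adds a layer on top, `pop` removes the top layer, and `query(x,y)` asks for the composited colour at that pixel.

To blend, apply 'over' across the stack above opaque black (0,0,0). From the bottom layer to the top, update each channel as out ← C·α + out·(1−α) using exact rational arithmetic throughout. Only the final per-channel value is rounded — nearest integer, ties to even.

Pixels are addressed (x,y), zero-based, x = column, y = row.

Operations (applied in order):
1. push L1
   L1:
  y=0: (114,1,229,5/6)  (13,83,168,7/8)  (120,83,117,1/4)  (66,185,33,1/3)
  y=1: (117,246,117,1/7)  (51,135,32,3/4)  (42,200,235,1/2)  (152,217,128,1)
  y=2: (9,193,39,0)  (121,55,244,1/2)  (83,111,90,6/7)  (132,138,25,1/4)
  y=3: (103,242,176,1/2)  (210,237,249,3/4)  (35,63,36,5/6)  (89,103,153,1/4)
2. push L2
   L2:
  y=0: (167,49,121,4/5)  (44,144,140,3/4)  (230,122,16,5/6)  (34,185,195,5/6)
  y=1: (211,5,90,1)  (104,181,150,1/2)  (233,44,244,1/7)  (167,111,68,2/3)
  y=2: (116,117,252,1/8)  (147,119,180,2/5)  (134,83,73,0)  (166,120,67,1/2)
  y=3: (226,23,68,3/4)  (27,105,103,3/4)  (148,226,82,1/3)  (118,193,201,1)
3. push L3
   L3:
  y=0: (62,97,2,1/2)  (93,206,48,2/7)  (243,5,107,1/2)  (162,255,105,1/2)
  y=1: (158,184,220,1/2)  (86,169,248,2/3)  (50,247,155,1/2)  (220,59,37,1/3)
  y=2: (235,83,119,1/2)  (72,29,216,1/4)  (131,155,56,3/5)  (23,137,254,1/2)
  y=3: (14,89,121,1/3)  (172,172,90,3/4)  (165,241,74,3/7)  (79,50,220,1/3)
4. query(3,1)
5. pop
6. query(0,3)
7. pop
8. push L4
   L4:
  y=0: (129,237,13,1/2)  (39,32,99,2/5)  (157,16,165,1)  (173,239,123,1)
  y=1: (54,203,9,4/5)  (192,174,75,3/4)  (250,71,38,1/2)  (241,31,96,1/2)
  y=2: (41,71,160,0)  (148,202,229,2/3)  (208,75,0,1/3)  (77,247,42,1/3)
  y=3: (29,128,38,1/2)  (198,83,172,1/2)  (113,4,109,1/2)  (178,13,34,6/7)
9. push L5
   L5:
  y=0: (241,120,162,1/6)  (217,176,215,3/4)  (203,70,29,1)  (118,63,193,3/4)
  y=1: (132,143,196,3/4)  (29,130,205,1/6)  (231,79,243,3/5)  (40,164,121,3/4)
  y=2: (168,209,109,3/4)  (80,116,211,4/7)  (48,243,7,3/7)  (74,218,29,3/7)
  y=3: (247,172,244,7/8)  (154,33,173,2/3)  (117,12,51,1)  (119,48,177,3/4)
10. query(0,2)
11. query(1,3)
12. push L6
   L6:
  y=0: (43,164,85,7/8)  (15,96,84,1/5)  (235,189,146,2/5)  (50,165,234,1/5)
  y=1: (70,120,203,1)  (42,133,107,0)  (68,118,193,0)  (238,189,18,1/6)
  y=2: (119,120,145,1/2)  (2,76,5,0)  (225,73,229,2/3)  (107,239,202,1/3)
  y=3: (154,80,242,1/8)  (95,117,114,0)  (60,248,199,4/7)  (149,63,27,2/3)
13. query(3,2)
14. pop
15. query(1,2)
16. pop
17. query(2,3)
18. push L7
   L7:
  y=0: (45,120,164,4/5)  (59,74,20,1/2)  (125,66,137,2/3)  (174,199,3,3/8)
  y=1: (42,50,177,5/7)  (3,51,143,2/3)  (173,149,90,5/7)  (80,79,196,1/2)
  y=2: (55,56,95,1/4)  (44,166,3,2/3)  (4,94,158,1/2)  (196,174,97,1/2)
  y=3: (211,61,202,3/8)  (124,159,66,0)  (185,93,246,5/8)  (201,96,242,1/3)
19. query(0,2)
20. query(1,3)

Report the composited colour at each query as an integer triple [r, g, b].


at x=3,y=1 over L1,L2,L3:
L1 α=1: [152, 217, 128]
L2 α=2/3: [162, 439/3, 88]
L3 α=1/3: [544/3, 1055/9, 71]
= [181, 117, 71]

query (0,3) [L1,L2] — begin 0,0,0
after L1 α=1/2: [103/2, 121, 88]
after L2 α=3/4: [1459/8, 95/2, 73]
= [182, 48, 73]

(0,2) stack=L1,L4,L5; from [0,0,0]:
L1 α=0: [0, 0, 0]
L4 α=0: [0, 0, 0]
L5 α=3/4: [126, 627/4, 327/4]
rounded: [126, 157, 82]

query (1,3) [L1,L4,L5] — begin 0,0,0
L1 α=3/4: [315/2, 711/4, 747/4]
L4 α=1/2: [711/4, 1043/8, 1435/8]
L5 α=2/3: [1943/12, 1571/24, 1401/8]
→ [162, 65, 175]

query (3,2) [L1,L4,L5,L6] — begin 0,0,0
+L1 (α=1/4) → [33, 69/2, 25/4]
+L4 (α=1/3) → [143/3, 316/3, 109/6]
+L5 (α=3/7) → [1238/21, 3226/21, 479/21]
+L6 (α=1/3) → [4723/63, 11471/63, 5200/63]
→ [75, 182, 83]

at x=1,y=2 over L1,L4,L5:
L1 α=1/2: [121/2, 55/2, 122]
L4 α=2/3: [713/6, 863/6, 580/3]
L5 α=4/7: [1353/14, 1791/14, 1424/7]
rounded: [97, 128, 203]

at x=2,y=3 over L1,L4:
L1 α=5/6: [175/6, 105/2, 30]
L4 α=1/2: [853/12, 113/4, 139/2]
= [71, 28, 70]

(0,2) stack=L1,L4,L7; from [0,0,0]:
L1 α=0: [0, 0, 0]
L4 α=0: [0, 0, 0]
L7 α=1/4: [55/4, 14, 95/4]
= [14, 14, 24]

at x=1,y=3 over L1,L4,L7:
L1 α=3/4: [315/2, 711/4, 747/4]
L4 α=1/2: [711/4, 1043/8, 1435/8]
L7 α=0: [711/4, 1043/8, 1435/8]
rounded: [178, 130, 179]


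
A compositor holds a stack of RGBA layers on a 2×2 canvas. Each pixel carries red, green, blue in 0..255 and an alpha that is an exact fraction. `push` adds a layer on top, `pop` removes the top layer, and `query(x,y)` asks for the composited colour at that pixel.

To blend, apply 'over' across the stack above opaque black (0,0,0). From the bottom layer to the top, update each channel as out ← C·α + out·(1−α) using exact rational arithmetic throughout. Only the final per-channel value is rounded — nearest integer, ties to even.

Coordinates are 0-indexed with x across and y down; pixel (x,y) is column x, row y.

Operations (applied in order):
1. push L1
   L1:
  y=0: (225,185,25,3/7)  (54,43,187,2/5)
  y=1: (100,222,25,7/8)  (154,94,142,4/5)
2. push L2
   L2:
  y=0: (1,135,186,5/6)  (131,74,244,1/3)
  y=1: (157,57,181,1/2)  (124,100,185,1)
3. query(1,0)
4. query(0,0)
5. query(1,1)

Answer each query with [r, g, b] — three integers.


(1,0) stack=L1,L2; from [0,0,0]:
after L1 α=2/5: [108/5, 86/5, 374/5]
after L2 α=1/3: [871/15, 542/15, 656/5]
= [58, 36, 131]

query (0,0) [L1,L2] — begin 0,0,0
+L1 (α=3/7) → [675/7, 555/7, 75/7]
+L2 (α=5/6) → [355/21, 880/7, 2195/14]
= [17, 126, 157]

query (1,1) [L1,L2] — begin 0,0,0
after L1 α=4/5: [616/5, 376/5, 568/5]
after L2 α=1: [124, 100, 185]
rounded: [124, 100, 185]


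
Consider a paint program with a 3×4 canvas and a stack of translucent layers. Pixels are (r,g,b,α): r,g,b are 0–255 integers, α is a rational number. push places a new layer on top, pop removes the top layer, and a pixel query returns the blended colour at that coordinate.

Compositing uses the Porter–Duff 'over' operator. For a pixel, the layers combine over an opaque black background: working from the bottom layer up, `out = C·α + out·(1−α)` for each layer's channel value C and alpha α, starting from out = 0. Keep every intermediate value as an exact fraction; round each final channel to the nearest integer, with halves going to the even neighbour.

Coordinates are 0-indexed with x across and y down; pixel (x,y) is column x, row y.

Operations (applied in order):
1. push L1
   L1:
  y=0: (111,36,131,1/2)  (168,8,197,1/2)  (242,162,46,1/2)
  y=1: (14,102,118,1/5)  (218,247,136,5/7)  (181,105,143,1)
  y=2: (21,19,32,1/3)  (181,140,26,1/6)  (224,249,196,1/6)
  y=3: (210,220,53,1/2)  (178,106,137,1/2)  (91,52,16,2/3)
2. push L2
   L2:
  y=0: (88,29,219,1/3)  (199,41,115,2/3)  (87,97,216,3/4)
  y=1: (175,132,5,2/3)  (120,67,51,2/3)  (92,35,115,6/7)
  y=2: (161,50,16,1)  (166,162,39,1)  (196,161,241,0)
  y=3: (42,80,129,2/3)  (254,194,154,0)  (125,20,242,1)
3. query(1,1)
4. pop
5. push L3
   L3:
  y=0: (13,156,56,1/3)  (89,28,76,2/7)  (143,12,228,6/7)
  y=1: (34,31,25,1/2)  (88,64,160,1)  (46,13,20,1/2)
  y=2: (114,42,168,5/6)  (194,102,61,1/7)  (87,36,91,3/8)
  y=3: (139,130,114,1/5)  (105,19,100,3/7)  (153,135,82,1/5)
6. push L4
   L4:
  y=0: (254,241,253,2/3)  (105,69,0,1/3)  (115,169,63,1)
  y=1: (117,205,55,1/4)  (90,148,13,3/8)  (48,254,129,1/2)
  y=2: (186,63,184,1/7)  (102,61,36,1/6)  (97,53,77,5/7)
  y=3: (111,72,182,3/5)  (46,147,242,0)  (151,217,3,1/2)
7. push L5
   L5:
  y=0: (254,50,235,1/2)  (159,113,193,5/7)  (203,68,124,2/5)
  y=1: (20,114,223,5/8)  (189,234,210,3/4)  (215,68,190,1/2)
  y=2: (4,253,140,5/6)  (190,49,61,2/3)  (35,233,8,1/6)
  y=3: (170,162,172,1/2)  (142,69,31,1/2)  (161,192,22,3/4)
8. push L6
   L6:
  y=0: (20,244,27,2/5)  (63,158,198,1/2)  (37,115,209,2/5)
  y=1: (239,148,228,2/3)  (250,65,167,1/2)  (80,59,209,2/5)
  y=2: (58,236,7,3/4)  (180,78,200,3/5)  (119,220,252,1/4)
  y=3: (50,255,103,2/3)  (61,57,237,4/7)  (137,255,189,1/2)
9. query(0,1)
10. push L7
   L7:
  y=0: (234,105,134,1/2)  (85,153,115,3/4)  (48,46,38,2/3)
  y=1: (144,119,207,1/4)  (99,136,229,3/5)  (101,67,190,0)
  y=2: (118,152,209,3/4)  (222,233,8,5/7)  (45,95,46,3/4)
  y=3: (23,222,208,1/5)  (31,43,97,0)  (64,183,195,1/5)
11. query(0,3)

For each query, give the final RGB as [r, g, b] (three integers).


(1,1) stack=L1,L2; from [0,0,0]:
L1 α=5/7: [1090/7, 1235/7, 680/7]
L2 α=2/3: [2770/21, 2173/21, 1394/21]
→ [132, 103, 66]

(0,1) stack=L1,L3,L4,L5,L6; from [0,0,0]:
+L1 (α=1/5) → [14/5, 102/5, 118/5]
+L3 (α=1/2) → [92/5, 257/10, 243/10]
+L4 (α=1/4) → [861/20, 2821/40, 1279/40]
+L5 (α=5/8) → [4583/160, 31263/320, 48437/320]
+L6 (α=2/3) → [27021/160, 125983/960, 194357/960]
rounded: [169, 131, 202]

query (0,3) [L1,L3,L4,L5,L6,L7] — begin 0,0,0
after L1 α=1/2: [105, 110, 53/2]
after L3 α=1/5: [559/5, 114, 44]
after L4 α=3/5: [2783/25, 444/5, 634/5]
after L5 α=1/2: [7033/50, 627/5, 747/5]
after L6 α=2/3: [4011/50, 1059/5, 1777/15]
after L7 α=1/5: [8597/125, 5346/25, 10228/75]
rounded: [69, 214, 136]


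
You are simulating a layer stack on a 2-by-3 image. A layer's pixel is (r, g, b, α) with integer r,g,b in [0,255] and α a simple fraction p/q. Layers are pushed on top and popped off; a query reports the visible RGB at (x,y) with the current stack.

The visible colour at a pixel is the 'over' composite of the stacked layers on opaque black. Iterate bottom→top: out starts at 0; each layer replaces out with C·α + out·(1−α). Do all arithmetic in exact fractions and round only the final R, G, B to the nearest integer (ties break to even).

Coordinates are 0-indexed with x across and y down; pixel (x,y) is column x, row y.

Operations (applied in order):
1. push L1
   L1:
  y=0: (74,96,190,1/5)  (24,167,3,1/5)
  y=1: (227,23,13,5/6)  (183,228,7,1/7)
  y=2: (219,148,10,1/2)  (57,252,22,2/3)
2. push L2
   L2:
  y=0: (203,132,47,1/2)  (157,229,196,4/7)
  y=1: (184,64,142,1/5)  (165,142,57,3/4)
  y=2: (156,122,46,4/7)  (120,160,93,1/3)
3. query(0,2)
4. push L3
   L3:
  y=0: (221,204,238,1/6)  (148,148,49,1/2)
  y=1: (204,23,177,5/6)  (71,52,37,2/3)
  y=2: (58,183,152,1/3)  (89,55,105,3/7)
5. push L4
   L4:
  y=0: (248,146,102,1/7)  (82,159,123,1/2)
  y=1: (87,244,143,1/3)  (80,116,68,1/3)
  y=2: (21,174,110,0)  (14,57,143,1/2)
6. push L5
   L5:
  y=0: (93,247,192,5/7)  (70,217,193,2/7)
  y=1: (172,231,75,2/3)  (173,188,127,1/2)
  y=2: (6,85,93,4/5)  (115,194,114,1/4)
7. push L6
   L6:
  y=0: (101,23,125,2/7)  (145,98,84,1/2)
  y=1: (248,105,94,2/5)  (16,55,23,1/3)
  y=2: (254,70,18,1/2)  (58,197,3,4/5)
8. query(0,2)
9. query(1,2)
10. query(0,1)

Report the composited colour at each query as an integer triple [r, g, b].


query (0,2) [L1,L2] — begin 0,0,0
L1 α=1/2: [219/2, 74, 5]
L2 α=4/7: [1905/14, 710/7, 199/7]
→ [136, 101, 28]

at x=0,y=2 over L1,L2,L3,L4,L5,L6:
+L1 (α=1/2) → [219/2, 74, 5]
+L2 (α=4/7) → [1905/14, 710/7, 199/7]
+L3 (α=1/3) → [2311/21, 2701/21, 1462/21]
+L4 (α=0) → [2311/21, 2701/21, 1462/21]
+L5 (α=4/5) → [563/21, 9841/105, 9274/105]
+L6 (α=1/2) → [5897/42, 17191/210, 5582/105]
rounded: [140, 82, 53]

query (1,2) [L1,L2,L3,L4,L5,L6] — begin 0,0,0
+L1 (α=2/3) → [38, 168, 44/3]
+L2 (α=1/3) → [196/3, 496/3, 367/9]
+L3 (α=3/7) → [1585/21, 2479/21, 4303/63]
+L4 (α=1/2) → [1879/42, 1838/21, 6656/63]
+L5 (α=1/4) → [3489/56, 799/7, 4525/42]
+L6 (α=4/5) → [16481/280, 1263/7, 5029/210]
→ [59, 180, 24]

(0,1) stack=L1,L2,L3,L4,L5,L6; from [0,0,0]:
L1 α=5/6: [1135/6, 115/6, 65/6]
L2 α=1/5: [2822/15, 422/15, 556/15]
L3 α=5/6: [9061/45, 2147/90, 13831/90]
L4 α=1/3: [22037/135, 13127/135, 20266/135]
L5 α=2/3: [68477/405, 75497/405, 40516/405]
L6 α=2/5: [135437/675, 103847/675, 65896/675]
rounded: [201, 154, 98]


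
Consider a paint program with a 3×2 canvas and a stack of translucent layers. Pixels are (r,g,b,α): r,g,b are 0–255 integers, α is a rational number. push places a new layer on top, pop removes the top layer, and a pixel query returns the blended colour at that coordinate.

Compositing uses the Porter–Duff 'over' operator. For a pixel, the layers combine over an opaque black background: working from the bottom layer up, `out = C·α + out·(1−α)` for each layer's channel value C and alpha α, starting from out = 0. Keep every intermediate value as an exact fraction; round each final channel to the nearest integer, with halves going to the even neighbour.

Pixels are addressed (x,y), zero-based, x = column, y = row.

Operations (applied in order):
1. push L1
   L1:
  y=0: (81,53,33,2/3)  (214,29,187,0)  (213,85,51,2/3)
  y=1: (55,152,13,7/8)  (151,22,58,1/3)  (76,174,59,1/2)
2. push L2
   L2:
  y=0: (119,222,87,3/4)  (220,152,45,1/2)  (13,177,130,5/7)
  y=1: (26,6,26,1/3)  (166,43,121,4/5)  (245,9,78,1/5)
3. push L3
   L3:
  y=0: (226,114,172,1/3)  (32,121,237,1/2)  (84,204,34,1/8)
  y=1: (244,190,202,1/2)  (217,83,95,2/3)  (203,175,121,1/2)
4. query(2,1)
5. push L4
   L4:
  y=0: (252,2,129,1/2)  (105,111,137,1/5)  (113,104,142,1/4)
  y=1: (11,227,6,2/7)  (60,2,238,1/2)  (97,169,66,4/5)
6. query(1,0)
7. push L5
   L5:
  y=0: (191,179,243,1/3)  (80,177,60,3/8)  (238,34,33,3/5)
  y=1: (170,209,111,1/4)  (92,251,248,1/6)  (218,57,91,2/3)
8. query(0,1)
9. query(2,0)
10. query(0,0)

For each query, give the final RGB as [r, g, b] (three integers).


at x=2,y=1 over L1,L2,L3:
L1 α=1/2: [38, 87, 59/2]
L2 α=1/5: [397/5, 357/5, 196/5]
L3 α=1/2: [706/5, 616/5, 801/10]
rounded: [141, 123, 80]

query (1,0) [L1,L2,L3,L4] — begin 0,0,0
L1 α=0: [0, 0, 0]
L2 α=1/2: [110, 76, 45/2]
L3 α=1/2: [71, 197/2, 519/4]
L4 α=1/5: [389/5, 101, 656/5]
rounded: [78, 101, 131]

query (0,1) [L1,L2,L3,L4,L5] — begin 0,0,0
L1 α=7/8: [385/8, 133, 91/8]
L2 α=1/3: [163/4, 272/3, 65/4]
L3 α=1/2: [1139/8, 421/3, 873/8]
L4 α=2/7: [5871/56, 3467/21, 4461/56]
L5 α=1/4: [27133/224, 2465/14, 19599/224]
→ [121, 176, 87]

query (2,0) [L1,L2,L3,L4,L5] — begin 0,0,0
after L1 α=2/3: [142, 170/3, 34]
after L2 α=5/7: [349/7, 2995/21, 718/7]
after L3 α=1/8: [433/8, 3607/24, 94]
after L4 α=1/4: [2203/32, 4439/32, 106]
after L5 α=3/5: [13627/80, 6071/80, 311/5]
→ [170, 76, 62]

at x=0,y=0 over L1,L2,L3,L4,L5:
after L1 α=2/3: [54, 106/3, 22]
after L2 α=3/4: [411/4, 526/3, 283/4]
after L3 α=1/3: [863/6, 1394/9, 209/2]
after L4 α=1/2: [2375/12, 706/9, 467/4]
after L5 α=1/3: [3521/18, 3023/27, 953/6]
rounded: [196, 112, 159]


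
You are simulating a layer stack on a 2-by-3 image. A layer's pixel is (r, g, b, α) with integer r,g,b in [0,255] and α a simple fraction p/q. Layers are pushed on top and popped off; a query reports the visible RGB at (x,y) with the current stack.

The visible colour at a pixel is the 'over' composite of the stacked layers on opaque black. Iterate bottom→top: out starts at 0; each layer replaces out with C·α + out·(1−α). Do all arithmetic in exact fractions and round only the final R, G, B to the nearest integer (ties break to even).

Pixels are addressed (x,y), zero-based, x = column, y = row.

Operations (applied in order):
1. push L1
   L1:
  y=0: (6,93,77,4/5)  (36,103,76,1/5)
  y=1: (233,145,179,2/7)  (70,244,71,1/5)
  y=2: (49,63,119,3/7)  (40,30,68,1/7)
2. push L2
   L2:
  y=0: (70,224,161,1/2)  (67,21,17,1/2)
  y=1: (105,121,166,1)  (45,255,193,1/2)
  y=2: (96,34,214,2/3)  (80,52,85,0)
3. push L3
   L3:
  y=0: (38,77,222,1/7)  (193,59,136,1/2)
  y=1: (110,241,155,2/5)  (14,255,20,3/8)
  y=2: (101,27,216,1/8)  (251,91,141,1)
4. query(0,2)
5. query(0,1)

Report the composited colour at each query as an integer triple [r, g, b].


(0,2) stack=L1,L2,L3; from [0,0,0]:
after L1 α=3/7: [21, 27, 51]
after L2 α=2/3: [71, 95/3, 479/3]
after L3 α=1/8: [299/4, 373/12, 4001/24]
= [75, 31, 167]

query (0,1) [L1,L2,L3] — begin 0,0,0
after L1 α=2/7: [466/7, 290/7, 358/7]
after L2 α=1: [105, 121, 166]
after L3 α=2/5: [107, 169, 808/5]
→ [107, 169, 162]


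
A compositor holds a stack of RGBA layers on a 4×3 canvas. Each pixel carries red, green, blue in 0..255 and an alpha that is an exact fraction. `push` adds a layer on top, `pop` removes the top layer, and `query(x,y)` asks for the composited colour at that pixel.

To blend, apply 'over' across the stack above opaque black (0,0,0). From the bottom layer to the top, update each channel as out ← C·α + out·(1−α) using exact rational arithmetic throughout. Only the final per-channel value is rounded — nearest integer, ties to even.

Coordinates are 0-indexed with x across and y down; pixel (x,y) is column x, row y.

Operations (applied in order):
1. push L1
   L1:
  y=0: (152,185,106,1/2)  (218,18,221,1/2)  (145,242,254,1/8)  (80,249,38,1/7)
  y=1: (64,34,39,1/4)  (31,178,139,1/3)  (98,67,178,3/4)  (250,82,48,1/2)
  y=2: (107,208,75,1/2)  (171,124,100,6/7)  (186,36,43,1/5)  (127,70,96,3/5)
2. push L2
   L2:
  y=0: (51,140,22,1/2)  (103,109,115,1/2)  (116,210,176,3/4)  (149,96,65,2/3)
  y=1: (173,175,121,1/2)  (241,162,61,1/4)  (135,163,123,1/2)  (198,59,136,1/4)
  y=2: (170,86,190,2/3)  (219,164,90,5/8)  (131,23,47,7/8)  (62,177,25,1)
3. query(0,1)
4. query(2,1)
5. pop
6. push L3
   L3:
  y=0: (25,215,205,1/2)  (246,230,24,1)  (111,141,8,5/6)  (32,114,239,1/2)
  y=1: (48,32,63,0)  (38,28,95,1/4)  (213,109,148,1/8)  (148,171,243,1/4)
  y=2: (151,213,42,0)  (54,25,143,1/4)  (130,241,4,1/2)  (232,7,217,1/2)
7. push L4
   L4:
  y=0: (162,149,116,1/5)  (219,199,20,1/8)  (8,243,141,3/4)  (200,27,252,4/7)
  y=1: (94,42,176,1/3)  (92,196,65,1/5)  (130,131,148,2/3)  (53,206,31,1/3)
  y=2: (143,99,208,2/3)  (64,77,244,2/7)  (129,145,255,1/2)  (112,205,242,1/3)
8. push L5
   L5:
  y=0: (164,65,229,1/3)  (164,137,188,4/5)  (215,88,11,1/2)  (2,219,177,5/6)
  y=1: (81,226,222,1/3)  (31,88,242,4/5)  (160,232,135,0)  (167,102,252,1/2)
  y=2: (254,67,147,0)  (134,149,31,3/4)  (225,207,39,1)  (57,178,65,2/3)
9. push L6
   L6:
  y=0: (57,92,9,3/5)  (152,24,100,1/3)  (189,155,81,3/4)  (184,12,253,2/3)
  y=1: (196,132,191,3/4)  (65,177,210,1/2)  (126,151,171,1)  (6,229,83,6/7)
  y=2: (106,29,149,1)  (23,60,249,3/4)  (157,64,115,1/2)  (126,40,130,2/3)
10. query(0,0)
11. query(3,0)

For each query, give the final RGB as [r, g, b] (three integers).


at x=0,y=1 over L1,L2:
+L1 (α=1/4) → [16, 17/2, 39/4]
+L2 (α=1/2) → [189/2, 367/4, 523/8]
→ [94, 92, 65]

at x=2,y=1 over L1,L2:
+L1 (α=3/4) → [147/2, 201/4, 267/2]
+L2 (α=1/2) → [417/4, 853/8, 513/4]
→ [104, 107, 128]

(0,0) stack=L1,L3,L4,L5,L6; from [0,0,0]:
+L1 (α=1/2) → [76, 185/2, 53]
+L3 (α=1/2) → [101/2, 615/4, 129]
+L4 (α=1/5) → [364/5, 764/5, 632/5]
+L5 (α=1/3) → [516/5, 1853/15, 803/5]
+L6 (α=3/5) → [1887/25, 7846/75, 1741/25]
rounded: [75, 105, 70]

query (3,0) [L1,L3,L4,L5,L6] — begin 0,0,0
after L1 α=1/7: [80/7, 249/7, 38/7]
after L3 α=1/2: [152/7, 1047/14, 1711/14]
after L4 α=4/7: [6056/49, 4653/98, 19245/98]
after L5 α=5/6: [1091/49, 37321/196, 35325/196]
after L6 α=2/3: [19123/147, 42025/588, 134501/588]
rounded: [130, 71, 229]


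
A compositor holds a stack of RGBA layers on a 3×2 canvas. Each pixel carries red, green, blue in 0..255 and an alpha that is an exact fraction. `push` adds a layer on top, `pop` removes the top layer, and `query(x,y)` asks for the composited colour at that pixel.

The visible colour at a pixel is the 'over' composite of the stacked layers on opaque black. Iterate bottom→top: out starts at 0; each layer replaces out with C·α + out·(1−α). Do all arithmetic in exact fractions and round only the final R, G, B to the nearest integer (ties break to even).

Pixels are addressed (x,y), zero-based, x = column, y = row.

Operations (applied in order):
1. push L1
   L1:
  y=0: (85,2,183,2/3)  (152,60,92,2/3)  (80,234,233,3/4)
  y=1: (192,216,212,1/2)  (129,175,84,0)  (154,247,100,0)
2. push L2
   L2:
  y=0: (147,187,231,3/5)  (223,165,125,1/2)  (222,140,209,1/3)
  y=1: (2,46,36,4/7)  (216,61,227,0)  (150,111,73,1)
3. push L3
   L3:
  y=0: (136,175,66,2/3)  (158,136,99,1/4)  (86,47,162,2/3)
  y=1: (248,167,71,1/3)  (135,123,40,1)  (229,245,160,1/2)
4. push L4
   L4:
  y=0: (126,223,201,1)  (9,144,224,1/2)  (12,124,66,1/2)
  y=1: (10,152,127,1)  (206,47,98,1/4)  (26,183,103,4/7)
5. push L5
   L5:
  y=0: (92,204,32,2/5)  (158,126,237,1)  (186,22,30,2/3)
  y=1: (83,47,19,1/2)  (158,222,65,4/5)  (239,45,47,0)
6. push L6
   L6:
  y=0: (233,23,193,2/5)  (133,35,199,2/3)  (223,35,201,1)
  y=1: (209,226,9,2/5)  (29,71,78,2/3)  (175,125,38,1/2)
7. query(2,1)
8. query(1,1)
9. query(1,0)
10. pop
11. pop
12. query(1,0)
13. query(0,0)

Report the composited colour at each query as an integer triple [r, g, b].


at x=2,y=1 over L1,L2,L3,L4,L5,L6:
+L1 (α=0) → [0, 0, 0]
+L2 (α=1) → [150, 111, 73]
+L3 (α=1/2) → [379/2, 178, 233/2]
+L4 (α=4/7) → [1345/14, 1266/7, 1523/14]
+L5 (α=0) → [1345/14, 1266/7, 1523/14]
+L6 (α=1/2) → [3795/28, 2141/14, 2055/28]
rounded: [136, 153, 73]

(1,1) stack=L1,L2,L3,L4,L5,L6; from [0,0,0]:
after L1 α=0: [0, 0, 0]
after L2 α=0: [0, 0, 0]
after L3 α=1: [135, 123, 40]
after L4 α=1/4: [611/4, 104, 109/2]
after L5 α=4/5: [3139/20, 992/5, 629/10]
after L6 α=2/3: [1433/20, 1702/15, 2189/30]
= [72, 113, 73]

at x=1,y=0 over L1,L2,L3,L4,L5,L6:
+L1 (α=2/3) → [304/3, 40, 184/3]
+L2 (α=1/2) → [973/6, 205/2, 559/6]
+L3 (α=1/4) → [1289/8, 887/8, 757/8]
+L4 (α=1/2) → [1361/16, 2039/16, 2549/16]
+L5 (α=1) → [158, 126, 237]
+L6 (α=2/3) → [424/3, 196/3, 635/3]
rounded: [141, 65, 212]

(1,0) stack=L1,L2,L3,L4; from [0,0,0]:
+L1 (α=2/3) → [304/3, 40, 184/3]
+L2 (α=1/2) → [973/6, 205/2, 559/6]
+L3 (α=1/4) → [1289/8, 887/8, 757/8]
+L4 (α=1/2) → [1361/16, 2039/16, 2549/16]
= [85, 127, 159]

query (0,0) [L1,L2,L3,L4] — begin 0,0,0
+L1 (α=2/3) → [170/3, 4/3, 122]
+L2 (α=3/5) → [1663/15, 1691/15, 937/5]
+L3 (α=2/3) → [5743/45, 6941/45, 1597/15]
+L4 (α=1) → [126, 223, 201]
→ [126, 223, 201]


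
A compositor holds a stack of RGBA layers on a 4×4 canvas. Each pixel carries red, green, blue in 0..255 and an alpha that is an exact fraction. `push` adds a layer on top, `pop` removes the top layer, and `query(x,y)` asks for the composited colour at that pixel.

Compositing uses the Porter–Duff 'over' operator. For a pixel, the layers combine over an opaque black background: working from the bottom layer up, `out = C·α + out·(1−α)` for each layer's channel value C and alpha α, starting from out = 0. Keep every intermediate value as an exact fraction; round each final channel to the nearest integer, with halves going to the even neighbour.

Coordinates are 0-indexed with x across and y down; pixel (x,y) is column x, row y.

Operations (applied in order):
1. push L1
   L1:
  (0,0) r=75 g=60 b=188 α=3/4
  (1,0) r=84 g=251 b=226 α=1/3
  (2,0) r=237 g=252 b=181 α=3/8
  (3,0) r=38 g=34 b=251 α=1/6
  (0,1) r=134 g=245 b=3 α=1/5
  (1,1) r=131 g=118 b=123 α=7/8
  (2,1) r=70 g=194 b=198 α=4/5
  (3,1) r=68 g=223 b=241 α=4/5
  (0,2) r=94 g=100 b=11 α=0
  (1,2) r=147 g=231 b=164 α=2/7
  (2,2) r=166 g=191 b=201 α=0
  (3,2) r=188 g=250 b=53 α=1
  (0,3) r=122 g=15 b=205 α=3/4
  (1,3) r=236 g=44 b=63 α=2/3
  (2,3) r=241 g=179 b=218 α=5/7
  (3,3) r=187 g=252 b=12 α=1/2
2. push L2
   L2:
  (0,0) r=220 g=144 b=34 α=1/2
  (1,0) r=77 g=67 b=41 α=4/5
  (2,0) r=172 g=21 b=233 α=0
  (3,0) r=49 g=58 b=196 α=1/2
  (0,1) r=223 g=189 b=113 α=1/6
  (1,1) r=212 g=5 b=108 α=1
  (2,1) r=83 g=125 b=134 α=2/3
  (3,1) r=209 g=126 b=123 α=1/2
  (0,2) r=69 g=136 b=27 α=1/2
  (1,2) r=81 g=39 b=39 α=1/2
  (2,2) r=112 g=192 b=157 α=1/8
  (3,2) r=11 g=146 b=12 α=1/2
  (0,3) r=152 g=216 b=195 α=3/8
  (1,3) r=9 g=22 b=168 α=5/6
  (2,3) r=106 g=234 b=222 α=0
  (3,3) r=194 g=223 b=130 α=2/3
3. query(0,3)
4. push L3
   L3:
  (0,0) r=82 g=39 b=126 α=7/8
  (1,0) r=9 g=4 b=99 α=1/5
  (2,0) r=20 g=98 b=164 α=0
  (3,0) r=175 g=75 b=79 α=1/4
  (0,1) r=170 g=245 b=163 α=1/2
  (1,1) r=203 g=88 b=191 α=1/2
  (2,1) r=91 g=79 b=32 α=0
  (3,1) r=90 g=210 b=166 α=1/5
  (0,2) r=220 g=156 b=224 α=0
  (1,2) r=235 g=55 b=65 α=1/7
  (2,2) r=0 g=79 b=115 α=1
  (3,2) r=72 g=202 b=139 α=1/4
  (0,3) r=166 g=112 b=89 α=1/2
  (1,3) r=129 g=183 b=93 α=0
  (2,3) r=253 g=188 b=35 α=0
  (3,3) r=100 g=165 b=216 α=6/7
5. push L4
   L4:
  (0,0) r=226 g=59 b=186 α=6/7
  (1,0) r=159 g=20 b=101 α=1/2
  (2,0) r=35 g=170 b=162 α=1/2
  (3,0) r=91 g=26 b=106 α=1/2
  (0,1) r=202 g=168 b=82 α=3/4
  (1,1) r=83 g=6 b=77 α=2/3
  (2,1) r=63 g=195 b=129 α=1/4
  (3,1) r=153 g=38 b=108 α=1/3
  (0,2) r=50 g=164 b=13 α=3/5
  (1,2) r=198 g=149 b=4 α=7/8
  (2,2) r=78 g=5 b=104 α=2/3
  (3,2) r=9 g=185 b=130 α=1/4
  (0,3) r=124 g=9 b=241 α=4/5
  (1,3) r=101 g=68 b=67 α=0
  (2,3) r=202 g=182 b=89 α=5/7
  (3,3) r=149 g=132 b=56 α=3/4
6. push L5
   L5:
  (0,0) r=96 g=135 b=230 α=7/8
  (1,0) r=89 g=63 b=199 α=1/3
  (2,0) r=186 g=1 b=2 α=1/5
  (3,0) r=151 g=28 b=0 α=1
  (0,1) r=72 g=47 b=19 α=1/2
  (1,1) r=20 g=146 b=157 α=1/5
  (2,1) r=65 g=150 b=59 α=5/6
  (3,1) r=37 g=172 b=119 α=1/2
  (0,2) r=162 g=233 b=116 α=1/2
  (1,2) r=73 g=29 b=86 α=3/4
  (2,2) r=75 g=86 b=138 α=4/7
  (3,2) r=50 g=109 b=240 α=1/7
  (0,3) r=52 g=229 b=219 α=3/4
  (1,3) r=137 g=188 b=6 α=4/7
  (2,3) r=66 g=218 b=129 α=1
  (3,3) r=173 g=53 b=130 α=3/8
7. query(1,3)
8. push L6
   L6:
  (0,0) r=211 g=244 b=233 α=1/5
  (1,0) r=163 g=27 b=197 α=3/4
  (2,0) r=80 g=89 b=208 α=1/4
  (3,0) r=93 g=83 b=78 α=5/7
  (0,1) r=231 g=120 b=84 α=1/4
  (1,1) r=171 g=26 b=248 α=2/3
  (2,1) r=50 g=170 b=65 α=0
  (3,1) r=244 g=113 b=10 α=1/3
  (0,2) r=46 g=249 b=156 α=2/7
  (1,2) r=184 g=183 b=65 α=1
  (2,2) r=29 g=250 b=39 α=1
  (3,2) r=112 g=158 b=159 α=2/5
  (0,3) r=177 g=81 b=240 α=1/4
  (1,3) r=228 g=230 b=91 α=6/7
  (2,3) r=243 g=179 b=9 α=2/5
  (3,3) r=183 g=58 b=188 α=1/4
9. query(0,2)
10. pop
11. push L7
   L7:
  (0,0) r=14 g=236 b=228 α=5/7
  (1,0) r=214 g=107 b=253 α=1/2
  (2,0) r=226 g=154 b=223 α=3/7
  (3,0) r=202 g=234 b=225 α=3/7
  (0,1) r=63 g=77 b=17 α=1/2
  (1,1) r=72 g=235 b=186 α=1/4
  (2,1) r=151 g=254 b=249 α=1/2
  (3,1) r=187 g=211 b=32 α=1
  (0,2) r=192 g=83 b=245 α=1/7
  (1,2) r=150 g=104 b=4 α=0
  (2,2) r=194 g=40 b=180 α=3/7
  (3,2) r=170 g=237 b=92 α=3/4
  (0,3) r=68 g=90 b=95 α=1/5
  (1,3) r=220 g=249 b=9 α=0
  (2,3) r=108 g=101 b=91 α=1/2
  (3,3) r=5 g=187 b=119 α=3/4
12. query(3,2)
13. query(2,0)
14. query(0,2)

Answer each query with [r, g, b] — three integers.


query (0,3) [L1,L2] — begin 0,0,0
after L1 α=3/4: [183/2, 45/4, 615/4]
after L2 α=3/8: [1827/16, 2817/32, 5415/32]
= [114, 88, 169]

query (1,3) [L1,L2,L3,L4,L5] — begin 0,0,0
after L1 α=2/3: [472/3, 88/3, 42]
after L2 α=5/6: [607/18, 209/9, 147]
after L3 α=0: [607/18, 209/9, 147]
after L4 α=0: [607/18, 209/9, 147]
after L5 α=4/7: [3895/42, 2465/21, 465/7]
= [93, 117, 66]

at x=0,y=2 over L1,L2,L3,L4,L5,L6:
L1 α=0: [0, 0, 0]
L2 α=1/2: [69/2, 68, 27/2]
L3 α=0: [69/2, 68, 27/2]
L4 α=3/5: [219/5, 628/5, 66/5]
L5 α=1/2: [1029/10, 1793/10, 323/5]
L6 α=2/7: [1213/14, 2789/14, 635/7]
→ [87, 199, 91]

at x=3,y=2 over L1,L2,L3,L4,L5,L7:
L1 α=1: [188, 250, 53]
L2 α=1/2: [199/2, 198, 65/2]
L3 α=1/4: [741/8, 199, 473/8]
L4 α=1/4: [2295/32, 391/2, 2459/32]
L5 α=1/7: [7685/112, 1282/7, 11217/112]
L7 α=3/4: [64805/448, 6259/28, 42129/448]
= [145, 224, 94]

(2,0) stack=L1,L2,L3,L4,L5,L7; from [0,0,0]:
+L1 (α=3/8) → [711/8, 189/2, 543/8]
+L2 (α=0) → [711/8, 189/2, 543/8]
+L3 (α=0) → [711/8, 189/2, 543/8]
+L4 (α=1/2) → [991/16, 529/4, 1839/16]
+L5 (α=1/5) → [347/4, 106, 1847/20]
+L7 (α=3/7) → [1025/7, 886/7, 5192/35]
→ [146, 127, 148]

(0,2) stack=L1,L2,L3,L4,L5,L7; from [0,0,0]:
L1 α=0: [0, 0, 0]
L2 α=1/2: [69/2, 68, 27/2]
L3 α=0: [69/2, 68, 27/2]
L4 α=3/5: [219/5, 628/5, 66/5]
L5 α=1/2: [1029/10, 1793/10, 323/5]
L7 α=1/7: [4047/35, 5794/35, 3163/35]
→ [116, 166, 90]


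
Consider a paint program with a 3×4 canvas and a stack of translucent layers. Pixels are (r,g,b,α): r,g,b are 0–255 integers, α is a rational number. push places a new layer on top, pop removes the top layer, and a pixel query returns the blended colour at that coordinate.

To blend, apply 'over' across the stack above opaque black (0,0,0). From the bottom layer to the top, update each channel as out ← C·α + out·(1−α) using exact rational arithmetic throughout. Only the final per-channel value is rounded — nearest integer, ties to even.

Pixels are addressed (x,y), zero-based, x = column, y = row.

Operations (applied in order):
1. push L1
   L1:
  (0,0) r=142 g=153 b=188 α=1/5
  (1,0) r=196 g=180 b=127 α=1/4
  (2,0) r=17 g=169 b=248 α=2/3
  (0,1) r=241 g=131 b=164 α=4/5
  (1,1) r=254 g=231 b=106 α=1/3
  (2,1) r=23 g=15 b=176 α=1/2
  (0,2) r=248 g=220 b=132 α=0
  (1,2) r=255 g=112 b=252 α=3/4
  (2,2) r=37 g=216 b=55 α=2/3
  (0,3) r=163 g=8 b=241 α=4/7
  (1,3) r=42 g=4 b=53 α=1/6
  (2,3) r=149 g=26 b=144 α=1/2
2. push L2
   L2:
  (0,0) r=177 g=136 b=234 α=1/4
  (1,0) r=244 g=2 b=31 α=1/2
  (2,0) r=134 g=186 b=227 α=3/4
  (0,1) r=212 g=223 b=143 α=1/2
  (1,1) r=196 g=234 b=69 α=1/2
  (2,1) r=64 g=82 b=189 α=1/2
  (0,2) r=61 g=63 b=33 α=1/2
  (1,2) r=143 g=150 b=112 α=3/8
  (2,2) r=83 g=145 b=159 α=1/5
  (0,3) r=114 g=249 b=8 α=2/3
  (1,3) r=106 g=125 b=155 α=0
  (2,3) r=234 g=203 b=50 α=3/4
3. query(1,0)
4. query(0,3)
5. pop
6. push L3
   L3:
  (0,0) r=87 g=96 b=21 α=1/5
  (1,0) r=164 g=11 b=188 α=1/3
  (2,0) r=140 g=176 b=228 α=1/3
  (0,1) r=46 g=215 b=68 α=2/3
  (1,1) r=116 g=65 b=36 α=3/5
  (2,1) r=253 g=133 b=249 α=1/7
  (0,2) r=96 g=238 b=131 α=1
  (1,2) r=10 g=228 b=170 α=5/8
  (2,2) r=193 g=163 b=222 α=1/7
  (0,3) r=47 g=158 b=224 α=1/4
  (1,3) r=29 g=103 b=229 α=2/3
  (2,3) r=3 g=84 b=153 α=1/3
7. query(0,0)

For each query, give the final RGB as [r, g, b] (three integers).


(1,0) stack=L1,L2; from [0,0,0]:
after L1 α=1/4: [49, 45, 127/4]
after L2 α=1/2: [293/2, 47/2, 251/8]
= [146, 24, 31]

at x=0,y=3 over L1,L2:
+L1 (α=4/7) → [652/7, 32/7, 964/7]
+L2 (α=2/3) → [2248/21, 3518/21, 1076/21]
= [107, 168, 51]

(0,0) stack=L1,L3; from [0,0,0]:
L1 α=1/5: [142/5, 153/5, 188/5]
L3 α=1/5: [1003/25, 1092/25, 857/25]
rounded: [40, 44, 34]


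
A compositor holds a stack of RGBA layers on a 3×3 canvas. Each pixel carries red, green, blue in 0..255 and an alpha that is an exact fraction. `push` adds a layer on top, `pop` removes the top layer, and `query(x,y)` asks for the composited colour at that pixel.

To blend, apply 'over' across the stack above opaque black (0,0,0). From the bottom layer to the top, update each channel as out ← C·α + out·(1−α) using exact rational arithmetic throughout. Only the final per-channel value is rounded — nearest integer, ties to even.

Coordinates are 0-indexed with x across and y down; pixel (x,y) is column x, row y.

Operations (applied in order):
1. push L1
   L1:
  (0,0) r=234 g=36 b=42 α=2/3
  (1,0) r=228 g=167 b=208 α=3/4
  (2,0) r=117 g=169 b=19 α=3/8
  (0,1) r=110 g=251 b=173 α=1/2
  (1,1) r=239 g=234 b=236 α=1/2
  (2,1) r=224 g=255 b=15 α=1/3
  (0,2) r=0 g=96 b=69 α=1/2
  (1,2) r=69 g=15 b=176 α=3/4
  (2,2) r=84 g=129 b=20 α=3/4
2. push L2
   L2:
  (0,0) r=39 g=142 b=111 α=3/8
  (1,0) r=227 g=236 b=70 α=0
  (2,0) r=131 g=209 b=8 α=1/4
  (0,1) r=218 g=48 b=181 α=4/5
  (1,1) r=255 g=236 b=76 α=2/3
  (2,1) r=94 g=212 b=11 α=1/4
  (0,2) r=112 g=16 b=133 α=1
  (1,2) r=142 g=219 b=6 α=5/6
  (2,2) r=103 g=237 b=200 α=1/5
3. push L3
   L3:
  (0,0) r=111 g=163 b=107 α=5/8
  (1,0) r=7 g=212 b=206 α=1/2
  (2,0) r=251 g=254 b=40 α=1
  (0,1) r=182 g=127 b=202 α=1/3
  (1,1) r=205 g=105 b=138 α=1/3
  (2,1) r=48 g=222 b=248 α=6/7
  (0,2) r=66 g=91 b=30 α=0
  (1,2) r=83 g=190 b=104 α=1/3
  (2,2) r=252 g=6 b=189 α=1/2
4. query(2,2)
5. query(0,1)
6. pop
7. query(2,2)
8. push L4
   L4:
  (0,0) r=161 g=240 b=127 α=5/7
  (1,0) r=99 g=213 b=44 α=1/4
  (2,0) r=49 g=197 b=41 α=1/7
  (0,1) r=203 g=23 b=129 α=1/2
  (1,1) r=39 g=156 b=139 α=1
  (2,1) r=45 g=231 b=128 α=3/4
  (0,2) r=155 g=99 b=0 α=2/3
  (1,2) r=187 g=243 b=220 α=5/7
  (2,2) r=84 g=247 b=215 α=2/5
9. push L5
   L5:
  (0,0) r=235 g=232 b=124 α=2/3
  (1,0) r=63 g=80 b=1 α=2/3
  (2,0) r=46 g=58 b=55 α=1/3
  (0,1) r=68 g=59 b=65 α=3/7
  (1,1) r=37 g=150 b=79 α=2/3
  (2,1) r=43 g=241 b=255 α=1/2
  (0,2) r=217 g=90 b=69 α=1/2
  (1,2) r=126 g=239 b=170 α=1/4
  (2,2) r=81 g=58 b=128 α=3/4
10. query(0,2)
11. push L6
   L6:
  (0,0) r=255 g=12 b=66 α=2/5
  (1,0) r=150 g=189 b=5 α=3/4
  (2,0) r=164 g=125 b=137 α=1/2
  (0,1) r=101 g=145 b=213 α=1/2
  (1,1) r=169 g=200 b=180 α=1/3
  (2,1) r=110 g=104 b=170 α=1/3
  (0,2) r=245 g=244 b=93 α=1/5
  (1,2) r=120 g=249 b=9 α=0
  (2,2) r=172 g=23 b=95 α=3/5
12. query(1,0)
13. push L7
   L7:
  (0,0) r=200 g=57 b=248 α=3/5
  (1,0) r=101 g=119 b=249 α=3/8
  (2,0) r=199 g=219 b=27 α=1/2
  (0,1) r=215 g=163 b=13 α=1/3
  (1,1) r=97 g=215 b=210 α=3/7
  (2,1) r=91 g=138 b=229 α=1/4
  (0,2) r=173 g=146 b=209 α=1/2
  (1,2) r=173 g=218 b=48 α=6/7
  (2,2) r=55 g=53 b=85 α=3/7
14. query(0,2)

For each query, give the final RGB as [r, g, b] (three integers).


at x=2,y=2 over L1,L2,L3:
after L1 α=3/4: [63, 387/4, 15]
after L2 α=1/5: [71, 624/5, 52]
after L3 α=1/2: [323/2, 327/5, 241/2]
→ [162, 65, 120]

at x=0,y=1 over L1,L2,L3:
L1 α=1/2: [55, 251/2, 173/2]
L2 α=4/5: [927/5, 127/2, 1621/10]
L3 α=1/3: [2764/15, 254/3, 877/5]
→ [184, 85, 175]

at x=2,y=2 over L1,L2:
+L1 (α=3/4) → [63, 387/4, 15]
+L2 (α=1/5) → [71, 624/5, 52]
rounded: [71, 125, 52]

at x=0,y=2 over L1,L2,L4,L5:
+L1 (α=1/2) → [0, 48, 69/2]
+L2 (α=1) → [112, 16, 133]
+L4 (α=2/3) → [422/3, 214/3, 133/3]
+L5 (α=1/2) → [1073/6, 242/3, 170/3]
= [179, 81, 57]

query (1,0) [L1,L2,L4,L5,L6] — begin 0,0,0
+L1 (α=3/4) → [171, 501/4, 156]
+L2 (α=0) → [171, 501/4, 156]
+L4 (α=1/4) → [153, 2355/16, 128]
+L5 (α=2/3) → [93, 4915/48, 130/3]
+L6 (α=3/4) → [543/4, 32131/192, 175/12]
→ [136, 167, 15]

at x=0,y=2 over L1,L2,L4,L5,L6,L7:
L1 α=1/2: [0, 48, 69/2]
L2 α=1: [112, 16, 133]
L4 α=2/3: [422/3, 214/3, 133/3]
L5 α=1/2: [1073/6, 242/3, 170/3]
L6 α=1/5: [2881/15, 340/3, 959/15]
L7 α=1/2: [2738/15, 389/3, 2047/15]
rounded: [183, 130, 136]


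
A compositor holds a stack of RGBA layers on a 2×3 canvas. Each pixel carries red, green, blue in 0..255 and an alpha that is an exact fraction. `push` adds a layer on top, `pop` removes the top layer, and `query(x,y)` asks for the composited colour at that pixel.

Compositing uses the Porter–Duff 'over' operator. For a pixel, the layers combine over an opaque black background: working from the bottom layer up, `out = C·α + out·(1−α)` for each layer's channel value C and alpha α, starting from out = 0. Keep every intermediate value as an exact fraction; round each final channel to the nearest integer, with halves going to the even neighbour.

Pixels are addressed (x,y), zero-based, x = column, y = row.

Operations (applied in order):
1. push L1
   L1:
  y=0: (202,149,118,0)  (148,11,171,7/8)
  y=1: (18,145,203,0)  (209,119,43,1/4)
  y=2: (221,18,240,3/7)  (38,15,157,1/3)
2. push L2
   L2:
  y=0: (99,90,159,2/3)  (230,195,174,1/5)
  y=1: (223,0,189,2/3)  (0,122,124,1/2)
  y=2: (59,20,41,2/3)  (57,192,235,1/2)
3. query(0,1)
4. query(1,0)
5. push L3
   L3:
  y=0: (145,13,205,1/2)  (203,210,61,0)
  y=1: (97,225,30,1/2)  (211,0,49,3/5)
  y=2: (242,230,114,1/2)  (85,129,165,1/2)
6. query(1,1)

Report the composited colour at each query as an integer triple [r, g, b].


query (0,1) [L1,L2] — begin 0,0,0
after L1 α=0: [0, 0, 0]
after L2 α=2/3: [446/3, 0, 126]
rounded: [149, 0, 126]

at x=1,y=0 over L1,L2:
+L1 (α=7/8) → [259/2, 77/8, 1197/8]
+L2 (α=1/5) → [748/5, 467/10, 309/2]
→ [150, 47, 154]

at x=1,y=1 over L1,L2,L3:
+L1 (α=1/4) → [209/4, 119/4, 43/4]
+L2 (α=1/2) → [209/8, 607/8, 539/8]
+L3 (α=3/5) → [2741/20, 607/20, 1127/20]
= [137, 30, 56]


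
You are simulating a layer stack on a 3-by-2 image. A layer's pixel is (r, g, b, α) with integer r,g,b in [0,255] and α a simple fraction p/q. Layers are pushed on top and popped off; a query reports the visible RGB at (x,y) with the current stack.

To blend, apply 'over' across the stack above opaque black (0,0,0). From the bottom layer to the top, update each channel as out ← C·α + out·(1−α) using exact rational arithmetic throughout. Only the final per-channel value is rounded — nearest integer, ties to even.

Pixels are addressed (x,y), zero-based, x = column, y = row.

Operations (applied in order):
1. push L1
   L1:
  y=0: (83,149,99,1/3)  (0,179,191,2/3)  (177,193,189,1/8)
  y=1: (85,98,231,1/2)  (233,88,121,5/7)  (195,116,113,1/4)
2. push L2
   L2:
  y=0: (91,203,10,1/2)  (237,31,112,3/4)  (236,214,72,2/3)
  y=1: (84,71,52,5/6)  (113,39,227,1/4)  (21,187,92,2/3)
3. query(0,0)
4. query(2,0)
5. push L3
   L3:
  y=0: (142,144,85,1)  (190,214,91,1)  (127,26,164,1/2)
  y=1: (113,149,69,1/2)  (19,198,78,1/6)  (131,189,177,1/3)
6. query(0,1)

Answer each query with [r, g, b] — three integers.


query (0,0) [L1,L2] — begin 0,0,0
+L1 (α=1/3) → [83/3, 149/3, 33]
+L2 (α=1/2) → [178/3, 379/3, 43/2]
→ [59, 126, 22]

(2,0) stack=L1,L2; from [0,0,0]:
L1 α=1/8: [177/8, 193/8, 189/8]
L2 α=2/3: [3953/24, 3617/24, 447/8]
= [165, 151, 56]

at x=0,y=1 over L1,L2,L3:
+L1 (α=1/2) → [85/2, 49, 231/2]
+L2 (α=5/6) → [925/12, 202/3, 751/12]
+L3 (α=1/2) → [2281/24, 649/6, 1579/24]
→ [95, 108, 66]


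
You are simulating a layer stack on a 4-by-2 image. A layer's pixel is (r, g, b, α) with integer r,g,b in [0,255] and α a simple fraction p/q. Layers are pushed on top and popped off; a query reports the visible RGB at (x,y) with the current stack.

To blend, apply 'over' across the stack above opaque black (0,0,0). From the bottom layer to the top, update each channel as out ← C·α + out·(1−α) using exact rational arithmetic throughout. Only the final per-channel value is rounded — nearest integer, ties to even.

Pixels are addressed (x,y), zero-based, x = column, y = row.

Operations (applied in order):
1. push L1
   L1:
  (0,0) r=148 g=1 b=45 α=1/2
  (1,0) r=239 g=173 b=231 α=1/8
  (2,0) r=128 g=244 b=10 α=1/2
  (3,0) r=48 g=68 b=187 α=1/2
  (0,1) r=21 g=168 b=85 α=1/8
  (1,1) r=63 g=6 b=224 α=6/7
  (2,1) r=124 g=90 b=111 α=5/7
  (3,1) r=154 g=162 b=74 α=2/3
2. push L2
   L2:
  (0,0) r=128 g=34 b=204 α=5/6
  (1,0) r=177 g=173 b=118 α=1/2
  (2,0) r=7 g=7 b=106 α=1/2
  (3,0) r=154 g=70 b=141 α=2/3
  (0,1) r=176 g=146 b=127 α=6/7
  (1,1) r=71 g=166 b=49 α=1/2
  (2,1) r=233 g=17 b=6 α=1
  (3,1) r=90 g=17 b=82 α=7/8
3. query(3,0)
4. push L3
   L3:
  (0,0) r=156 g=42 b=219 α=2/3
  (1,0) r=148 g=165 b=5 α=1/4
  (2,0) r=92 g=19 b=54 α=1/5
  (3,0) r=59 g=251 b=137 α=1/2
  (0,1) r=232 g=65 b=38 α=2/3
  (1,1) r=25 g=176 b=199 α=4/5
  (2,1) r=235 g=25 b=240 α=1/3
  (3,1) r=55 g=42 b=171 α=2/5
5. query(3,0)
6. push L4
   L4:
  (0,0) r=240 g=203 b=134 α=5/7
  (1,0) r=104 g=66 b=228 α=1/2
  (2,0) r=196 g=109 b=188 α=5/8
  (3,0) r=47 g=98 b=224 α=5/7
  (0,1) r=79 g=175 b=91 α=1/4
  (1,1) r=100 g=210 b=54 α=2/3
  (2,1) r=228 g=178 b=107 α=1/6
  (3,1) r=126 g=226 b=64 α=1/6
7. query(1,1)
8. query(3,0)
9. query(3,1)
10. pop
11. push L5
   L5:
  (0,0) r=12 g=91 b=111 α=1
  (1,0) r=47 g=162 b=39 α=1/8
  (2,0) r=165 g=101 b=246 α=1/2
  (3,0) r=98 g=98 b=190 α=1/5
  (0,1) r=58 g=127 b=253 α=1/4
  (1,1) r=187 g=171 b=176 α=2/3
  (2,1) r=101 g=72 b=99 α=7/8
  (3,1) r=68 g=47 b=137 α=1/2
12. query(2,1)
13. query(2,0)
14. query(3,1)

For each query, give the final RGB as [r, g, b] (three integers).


(3,0) stack=L1,L2; from [0,0,0]:
+L1 (α=1/2) → [24, 34, 187/2]
+L2 (α=2/3) → [332/3, 58, 751/6]
= [111, 58, 125]

query (3,0) [L1,L2,L3] — begin 0,0,0
L1 α=1/2: [24, 34, 187/2]
L2 α=2/3: [332/3, 58, 751/6]
L3 α=1/2: [509/6, 309/2, 1573/12]
→ [85, 154, 131]

(1,1) stack=L1,L2,L3,L4; from [0,0,0]:
L1 α=6/7: [54, 36/7, 192]
L2 α=1/2: [125/2, 599/7, 241/2]
L3 α=4/5: [65/2, 5527/35, 1833/10]
L4 α=2/3: [155/2, 20227/105, 971/10]
→ [78, 193, 97]

(3,0) stack=L1,L2,L3,L4; from [0,0,0]:
after L1 α=1/2: [24, 34, 187/2]
after L2 α=2/3: [332/3, 58, 751/6]
after L3 α=1/2: [509/6, 309/2, 1573/12]
after L4 α=5/7: [1214/21, 799/7, 8293/42]
rounded: [58, 114, 197]

query (3,1) [L1,L2,L3,L4] — begin 0,0,0
+L1 (α=2/3) → [308/3, 108, 148/3]
+L2 (α=7/8) → [1099/12, 227/8, 935/12]
+L3 (α=2/5) → [1539/20, 1353/40, 2303/20]
+L4 (α=1/6) → [681/8, 3161/48, 853/8]
= [85, 66, 107]

(2,1) stack=L1,L2,L3,L5; from [0,0,0]:
L1 α=5/7: [620/7, 450/7, 555/7]
L2 α=1: [233, 17, 6]
L3 α=1/3: [701/3, 59/3, 84]
L5 α=7/8: [1411/12, 1571/24, 777/8]
rounded: [118, 65, 97]

at x=2,y=0 over L1,L2,L3,L5:
L1 α=1/2: [64, 122, 5]
L2 α=1/2: [71/2, 129/2, 111/2]
L3 α=1/5: [234/5, 277/5, 276/5]
L5 α=1/2: [1059/10, 391/5, 753/5]
rounded: [106, 78, 151]

at x=3,y=1 over L1,L2,L3,L5:
+L1 (α=2/3) → [308/3, 108, 148/3]
+L2 (α=7/8) → [1099/12, 227/8, 935/12]
+L3 (α=2/5) → [1539/20, 1353/40, 2303/20]
+L5 (α=1/2) → [2899/40, 3233/80, 5043/40]
rounded: [72, 40, 126]
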